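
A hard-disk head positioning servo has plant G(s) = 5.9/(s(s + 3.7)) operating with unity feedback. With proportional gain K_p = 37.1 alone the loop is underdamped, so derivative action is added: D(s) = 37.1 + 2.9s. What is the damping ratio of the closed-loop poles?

Forward path: (37.1 + 2.9s)·5.9/(s(s+3.7)). The closed-loop characteristic equation is s² + (3.7 + 5.9·2.9)s + 5.9·37.1 = 0.
That is s² + 20.81s + 218.9 = 0, so ω_n = 14.79 rad/s and ζ = 20.81/(2·14.79) = 0.7033.

ζ = 0.703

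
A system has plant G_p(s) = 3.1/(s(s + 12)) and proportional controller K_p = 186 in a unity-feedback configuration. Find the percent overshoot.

From 1 + K_pG_p(s) = 0: s² + 12s + 576.6 = 0 ⇒ ω_n = 24.01, ζ = 0.2499.
%OS = 100·exp(−πζ/√(1−ζ²)) = 100·exp(−π·0.2499/√0.9376) = 44.5%.

44.5%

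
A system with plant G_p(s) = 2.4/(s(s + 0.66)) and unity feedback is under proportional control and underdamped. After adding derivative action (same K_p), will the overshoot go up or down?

The derivative term adds K·K_d to the s-coefficient of the characteristic equation, raising 2ζω_n while ω_n is unchanged; ζ increases, so overshoot decreases.

decrease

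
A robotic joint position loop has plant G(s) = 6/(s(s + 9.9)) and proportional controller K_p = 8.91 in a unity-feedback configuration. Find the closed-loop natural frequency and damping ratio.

1 + K_p·G(s) = 0 gives s² + 9.9s + 53.46 = 0.
Matching s² + 2ζω_n s + ω_n²: ω_n = √53.46 = 7.312 rad/s and 2ζω_n = 9.9, so ζ = 9.9/(2·7.312) = 0.677.

ω_n = 7.31 rad/s, ζ = 0.677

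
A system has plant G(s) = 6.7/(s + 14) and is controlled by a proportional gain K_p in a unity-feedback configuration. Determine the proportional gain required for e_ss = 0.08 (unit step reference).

K_p = 24

The loop is type 0, so e_ss(step) = 1/(1 + K_pos) with K_pos = K_p·G(0).
G(0) = 0.4786. Require 1/(1 + K_p·0.4786) = 0.08, so 1 + 0.4786·K_p = 12.5.
K_p = (12.5 − 1)/0.4786 = 24.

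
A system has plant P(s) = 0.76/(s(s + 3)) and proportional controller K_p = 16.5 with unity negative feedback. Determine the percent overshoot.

From 1 + K_pP(s) = 0: s² + 3s + 12.54 = 0 ⇒ ω_n = 3.541, ζ = 0.4236.
%OS = 100·exp(−πζ/√(1−ζ²)) = 100·exp(−π·0.4236/√0.8206) = 23%.

23%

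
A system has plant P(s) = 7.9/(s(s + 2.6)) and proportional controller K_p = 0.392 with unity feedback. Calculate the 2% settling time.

Closed-loop characteristic equation: s² + 2.6s + 3.097 = 0, so ω_n = 1.76 rad/s and ζ = 2.6/(2·1.76) = 0.7387.
2% settling time T_s ≈ 4/(ζω_n) = 4/1.3 = 3.08 s.

T_s ≈ 3.08 s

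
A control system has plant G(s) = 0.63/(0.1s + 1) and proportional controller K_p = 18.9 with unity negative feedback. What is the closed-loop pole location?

s = -129.1

Closed loop: T(s) = K_p·G/(1+K_p·G) = 11.91/(0.1s + 1 + 11.91), with pole at s = −(1 + 11.91)/0.1 = −129.1.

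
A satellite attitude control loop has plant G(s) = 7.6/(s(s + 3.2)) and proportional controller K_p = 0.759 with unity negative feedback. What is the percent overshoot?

6.04%

Closed-loop characteristic equation: s² + 3.2s + 5.768 = 0, so ω_n = 2.402 rad/s and ζ = 3.2/(2·2.402) = 0.6662.
%OS = 100·exp(−πζ/√(1−ζ²)) = 100·exp(−π·0.6662/√0.5562) = 6.04%.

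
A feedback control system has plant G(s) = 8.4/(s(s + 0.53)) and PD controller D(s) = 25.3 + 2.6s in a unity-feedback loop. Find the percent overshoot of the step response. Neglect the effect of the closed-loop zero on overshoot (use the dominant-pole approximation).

2.33%

Forward path: (25.3 + 2.6s)·8.4/(s(s+0.53)). The closed-loop characteristic equation is s² + (0.53 + 8.4·2.6)s + 8.4·25.3 = 0.
That is s² + 22.37s + 212.5 = 0, so ω_n = 14.58 rad/s and ζ = 22.37/(2·14.58) = 0.7672.
%OS = 100·exp(−πζ/√(1−ζ²)) = 2.33%.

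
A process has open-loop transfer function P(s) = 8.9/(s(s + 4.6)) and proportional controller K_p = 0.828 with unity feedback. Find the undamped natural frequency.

With unity feedback the closed-loop characteristic equation is s² + 4.6s + 0.828·8.9 = s² + 4.6s + 7.369 = 0.
Matching s² + 2ζω_n s + ω_n²: ω_n = √7.369 = 2.715 rad/s and 2ζω_n = 4.6, so ζ = 4.6/(2·2.715) = 0.847.

ω_n = 2.71 rad/s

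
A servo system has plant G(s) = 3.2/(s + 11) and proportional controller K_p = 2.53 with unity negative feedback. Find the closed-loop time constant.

τ = 0.0524 s

Closed-loop transfer function: T(s) = K_p·G(s)/(1 + K_p·G(s)) = 8.096/(s + 11 + 8.096) = 8.096/(s + 19.1).
Time constant τ = 1/19.1 = 0.0524 s.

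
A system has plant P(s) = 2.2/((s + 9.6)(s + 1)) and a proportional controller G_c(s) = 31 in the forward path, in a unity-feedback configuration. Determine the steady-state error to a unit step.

0.123

The loop is type 0. Static position error constant K_pos = G_c(0)·P(0) = 31·0.2292 = 7.104.
Steady-state error to a unit step: e_ss = 1/(1+K_pos) = 1/8.104 = 0.123.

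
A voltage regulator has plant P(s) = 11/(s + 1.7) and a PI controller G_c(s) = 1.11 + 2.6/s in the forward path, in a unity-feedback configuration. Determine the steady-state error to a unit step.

0

The open loop G_c(s)P(s) has a pole at the origin (type 1), so the static position error constant is infinite and e_ss = 1/(1+∞) = 0.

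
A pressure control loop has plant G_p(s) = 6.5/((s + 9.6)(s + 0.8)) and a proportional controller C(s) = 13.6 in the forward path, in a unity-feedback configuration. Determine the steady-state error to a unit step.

The loop is type 0. Static position error constant K_pos = C(0)·G_p(0) = 13.6·0.8464 = 11.51.
Steady-state error to a unit step: e_ss = 1/(1+K_pos) = 1/12.51 = 0.0799.

0.0799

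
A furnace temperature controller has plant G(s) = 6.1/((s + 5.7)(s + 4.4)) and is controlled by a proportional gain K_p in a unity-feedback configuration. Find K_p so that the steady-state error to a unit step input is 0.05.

K_p = 78.1

Steady-state error for a unit step on this type-0 loop is 1/(1 + K_p·G(0)).
G(0) = 0.2432. Require 1/(1 + K_p·0.2432) = 0.05, so 1 + 0.2432·K_p = 20.
K_p = (20 − 1)/0.2432 = 78.1.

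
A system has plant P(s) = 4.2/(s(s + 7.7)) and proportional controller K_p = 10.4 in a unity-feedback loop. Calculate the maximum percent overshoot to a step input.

The closed-loop denominator s² + 7.7s + 43.68 gives ω_n = √43.68 = 6.609 and ζ = 7.7/(2ω_n) = 0.5825.
%OS = 100·exp(−πζ/√(1−ζ²)) = 100·exp(−π·0.5825/√0.6607) = 10.5%.

10.5%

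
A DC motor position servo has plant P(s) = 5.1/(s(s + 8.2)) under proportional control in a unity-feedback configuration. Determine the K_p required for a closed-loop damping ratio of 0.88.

Closed-loop characteristic equation: s² + 8.2s + K_p·5.1 = 0.
So ω_n = √(5.1K_p) and 2ζω_n = 8.2, giving ζ = 8.2/(2√(5.1K_p)).
Setting ζ = 0.88: √(5.1K_p) = 8.2/(2·0.88) = 4.659, so K_p = 21.71/5.1 = 4.26.

K_p = 4.26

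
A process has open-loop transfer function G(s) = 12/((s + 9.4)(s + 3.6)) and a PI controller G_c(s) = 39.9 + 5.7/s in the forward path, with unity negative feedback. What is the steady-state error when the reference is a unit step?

The open loop G_c(s)G(s) has a pole at the origin (type 1), so the static position error constant is infinite and e_ss = 1/(1+∞) = 0.

0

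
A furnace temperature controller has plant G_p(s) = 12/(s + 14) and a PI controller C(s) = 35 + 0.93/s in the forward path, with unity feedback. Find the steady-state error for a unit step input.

The open loop C(s)G_p(s) has a pole at the origin (type 1), so the static position error constant is infinite and e_ss = 1/(1+∞) = 0.

0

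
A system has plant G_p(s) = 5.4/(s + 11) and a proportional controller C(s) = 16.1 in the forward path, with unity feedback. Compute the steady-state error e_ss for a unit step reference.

The loop is type 0. Static position error constant K_pos = C(0)·G_p(0) = 16.1·0.4909 = 7.904.
Steady-state error to a unit step: e_ss = 1/(1+K_pos) = 1/8.904 = 0.112.

0.112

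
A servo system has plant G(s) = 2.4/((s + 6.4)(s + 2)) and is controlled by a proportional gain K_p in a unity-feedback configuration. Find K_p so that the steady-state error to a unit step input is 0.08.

For a type-0 loop with proportional control, e_ss = 1/(1 + K_p·G(0)).
G(0) = 0.1875. Require 1/(1 + K_p·0.1875) = 0.08, so 1 + 0.1875·K_p = 12.5.
K_p = (12.5 − 1)/0.1875 = 61.3.

K_p = 61.3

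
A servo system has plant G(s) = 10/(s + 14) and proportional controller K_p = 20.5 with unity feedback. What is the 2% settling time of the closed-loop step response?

T_s ≈ 0.0183 s

Closed-loop transfer function: T(s) = K_p·G(s)/(1 + K_p·G(s)) = 205/(s + 14 + 205) = 205/(s + 219).
Time constant τ = 1/219 = 0.004566 s, so the 2% settling time is about 4τ = 0.0183 s.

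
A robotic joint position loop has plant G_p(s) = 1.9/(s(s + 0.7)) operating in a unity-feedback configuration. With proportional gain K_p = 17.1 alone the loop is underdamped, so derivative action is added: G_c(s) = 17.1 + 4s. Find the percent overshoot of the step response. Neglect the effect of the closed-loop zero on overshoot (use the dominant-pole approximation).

3.56%

Forward path: (17.1 + 4s)·1.9/(s(s+0.7)). The closed-loop characteristic equation is s² + (0.7 + 1.9·4)s + 1.9·17.1 = 0.
That is s² + 8.3s + 32.49 = 0, so ω_n = 5.7 rad/s and ζ = 8.3/(2·5.7) = 0.7281.
%OS = 100·exp(−πζ/√(1−ζ²)) = 3.56%.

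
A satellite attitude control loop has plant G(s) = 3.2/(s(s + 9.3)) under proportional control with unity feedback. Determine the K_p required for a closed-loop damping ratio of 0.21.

Closed-loop characteristic equation: s² + 9.3s + K_p·3.2 = 0.
So ω_n = √(3.2K_p) and 2ζω_n = 9.3, giving ζ = 9.3/(2√(3.2K_p)).
Setting ζ = 0.21: √(3.2K_p) = 9.3/(2·0.21) = 22.14, so K_p = 490.3/3.2 = 153.

K_p = 153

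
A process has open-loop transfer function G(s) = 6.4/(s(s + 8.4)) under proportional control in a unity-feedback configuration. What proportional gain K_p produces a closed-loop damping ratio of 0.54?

K_p = 9.45

Closed-loop characteristic equation: s² + 8.4s + K_p·6.4 = 0.
So ω_n = √(6.4K_p) and 2ζω_n = 8.4, giving ζ = 8.4/(2√(6.4K_p)).
Setting ζ = 0.54: √(6.4K_p) = 8.4/(2·0.54) = 7.778, so K_p = 60.49/6.4 = 9.45.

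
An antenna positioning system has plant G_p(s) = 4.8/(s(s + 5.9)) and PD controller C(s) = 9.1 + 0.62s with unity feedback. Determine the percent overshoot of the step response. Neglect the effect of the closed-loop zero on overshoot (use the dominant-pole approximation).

Forward path: (9.1 + 0.62s)·4.8/(s(s+5.9)). The closed-loop characteristic equation is s² + (5.9 + 4.8·0.62)s + 4.8·9.1 = 0.
That is s² + 8.876s + 43.68 = 0, so ω_n = 6.609 rad/s and ζ = 8.876/(2·6.609) = 0.6715.
%OS = 100·exp(−πζ/√(1−ζ²)) = 5.8%.

5.8%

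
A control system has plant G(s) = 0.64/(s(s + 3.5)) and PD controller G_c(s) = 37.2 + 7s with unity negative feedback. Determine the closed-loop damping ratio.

Forward path: (37.2 + 7s)·0.64/(s(s+3.5)). The closed-loop characteristic equation is s² + (3.5 + 0.64·7)s + 0.64·37.2 = 0.
That is s² + 7.98s + 23.81 = 0, so ω_n = 4.879 rad/s and ζ = 7.98/(2·4.879) = 0.8177.

ζ = 0.818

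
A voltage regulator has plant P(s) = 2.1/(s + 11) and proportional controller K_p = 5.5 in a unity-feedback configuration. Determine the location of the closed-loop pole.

s = -22.55

Closed-loop transfer function: T(s) = K_p·P(s)/(1 + K_p·P(s)) = 11.55/(s + 11 + 11.55) = 11.55/(s + 22.55).
The closed-loop pole is at s = −22.55.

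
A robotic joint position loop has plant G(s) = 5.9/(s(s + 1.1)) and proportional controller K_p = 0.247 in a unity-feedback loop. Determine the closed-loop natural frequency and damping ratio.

1 + K_p·G(s) = 0 gives s² + 1.1s + 1.457 = 0.
Matching s² + 2ζω_n s + ω_n²: ω_n = √1.457 = 1.207 rad/s and 2ζω_n = 1.1, so ζ = 1.1/(2·1.207) = 0.456.

ω_n = 1.21 rad/s, ζ = 0.456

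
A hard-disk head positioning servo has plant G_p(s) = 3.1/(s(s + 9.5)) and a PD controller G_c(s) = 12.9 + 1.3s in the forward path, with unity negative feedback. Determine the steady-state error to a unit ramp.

0.238

The loop has one pole at the origin (type 1). Velocity error constant K_v = lim_{s→0} s·G_c(s)G_p(s) = 12.9·3.1/9.5 = 4.209.
Steady-state error to a unit ramp: e_ss = 1/K_v = 0.238.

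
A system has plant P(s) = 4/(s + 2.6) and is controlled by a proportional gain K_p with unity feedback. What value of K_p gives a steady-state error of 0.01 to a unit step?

The loop is type 0, so e_ss(step) = 1/(1 + K_pos) with K_pos = K_p·P(0).
P(0) = 1.538. Require 1/(1 + K_p·1.538) = 0.01, so 1 + 1.538·K_p = 100.
K_p = (100 − 1)/1.538 = 64.4.

K_p = 64.4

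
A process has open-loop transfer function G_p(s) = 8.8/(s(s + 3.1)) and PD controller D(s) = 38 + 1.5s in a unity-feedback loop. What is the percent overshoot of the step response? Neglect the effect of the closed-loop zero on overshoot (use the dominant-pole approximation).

Forward path: (38 + 1.5s)·8.8/(s(s+3.1)). The closed-loop characteristic equation is s² + (3.1 + 8.8·1.5)s + 8.8·38 = 0.
That is s² + 16.3s + 334.4 = 0, so ω_n = 18.29 rad/s and ζ = 16.3/(2·18.29) = 0.4457.
%OS = 100·exp(−πζ/√(1−ζ²)) = 20.9%.

20.9%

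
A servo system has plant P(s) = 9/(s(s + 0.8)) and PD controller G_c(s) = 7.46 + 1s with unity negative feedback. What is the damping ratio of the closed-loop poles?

ζ = 0.598

Forward path: (7.46 + 1s)·9/(s(s+0.8)). The closed-loop characteristic equation is s² + (0.8 + 9·1)s + 9·7.46 = 0.
That is s² + 9.8s + 67.14 = 0, so ω_n = 8.194 rad/s and ζ = 9.8/(2·8.194) = 0.598.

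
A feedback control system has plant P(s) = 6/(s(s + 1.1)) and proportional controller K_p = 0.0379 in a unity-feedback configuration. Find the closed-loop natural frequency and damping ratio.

With unity feedback the closed-loop characteristic equation is s² + 1.1s + 0.0379·6 = s² + 1.1s + 0.2274 = 0.
So ω_n² = 0.2274 ⇒ ω_n = 0.4769 rad/s, and ζ = 1.1/(2ω_n) = 1.15.

ω_n = 0.477 rad/s, ζ = 1.15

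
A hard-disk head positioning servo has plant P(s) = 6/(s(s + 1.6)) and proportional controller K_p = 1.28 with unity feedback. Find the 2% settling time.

From 1 + K_pP(s) = 0: s² + 1.6s + 7.68 = 0 ⇒ ω_n = 2.771, ζ = 0.2887.
2% settling time T_s ≈ 4/(ζω_n) = 4/0.8 = 5 s.

T_s ≈ 5 s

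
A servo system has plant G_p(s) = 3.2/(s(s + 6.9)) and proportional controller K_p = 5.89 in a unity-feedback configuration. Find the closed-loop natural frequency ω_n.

1 + K_p·G_p(s) = 0 gives s² + 6.9s + 18.85 = 0.
So ω_n² = 18.85 ⇒ ω_n = 4.341 rad/s, and ζ = 6.9/(2ω_n) = 0.795.

ω_n = 4.34 rad/s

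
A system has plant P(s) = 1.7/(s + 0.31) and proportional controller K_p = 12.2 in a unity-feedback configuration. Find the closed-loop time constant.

Closed-loop transfer function: T(s) = K_p·P(s)/(1 + K_p·P(s)) = 20.74/(s + 0.31 + 20.74) = 20.74/(s + 21.05).
Time constant τ = 1/21.05 = 0.0475 s.

τ = 0.0475 s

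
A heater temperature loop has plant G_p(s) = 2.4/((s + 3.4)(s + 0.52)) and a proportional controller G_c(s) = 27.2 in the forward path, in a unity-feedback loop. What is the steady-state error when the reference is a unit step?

The loop is type 0. Static position error constant K_pos = G_c(0)·G_p(0) = 27.2·1.357 = 36.92.
Steady-state error to a unit step: e_ss = 1/(1+K_pos) = 1/37.92 = 0.0264.

0.0264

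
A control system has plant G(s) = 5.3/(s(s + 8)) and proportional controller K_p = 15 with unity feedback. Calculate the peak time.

From 1 + K_pG(s) = 0: s² + 8s + 79.5 = 0 ⇒ ω_n = 8.916, ζ = 0.4486.
Damped frequency ω_d = ω_n√(1−ζ²) = 7.969 rad/s, so peak time T_p = π/ω_d = 0.394 s.

T_p = 0.394 s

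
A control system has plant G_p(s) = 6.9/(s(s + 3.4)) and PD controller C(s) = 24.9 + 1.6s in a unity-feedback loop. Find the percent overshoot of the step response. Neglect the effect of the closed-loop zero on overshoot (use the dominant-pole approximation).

Forward path: (24.9 + 1.6s)·6.9/(s(s+3.4)). The closed-loop characteristic equation is s² + (3.4 + 6.9·1.6)s + 6.9·24.9 = 0.
That is s² + 14.44s + 171.8 = 0, so ω_n = 13.11 rad/s and ζ = 14.44/(2·13.11) = 0.5508.
%OS = 100·exp(−πζ/√(1−ζ²)) = 12.6%.

12.6%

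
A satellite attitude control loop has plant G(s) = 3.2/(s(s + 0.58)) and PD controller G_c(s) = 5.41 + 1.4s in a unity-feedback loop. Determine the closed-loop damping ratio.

Forward path: (5.41 + 1.4s)·3.2/(s(s+0.58)). The closed-loop characteristic equation is s² + (0.58 + 3.2·1.4)s + 3.2·5.41 = 0.
That is s² + 5.06s + 17.31 = 0, so ω_n = 4.161 rad/s and ζ = 5.06/(2·4.161) = 0.6081.

ζ = 0.608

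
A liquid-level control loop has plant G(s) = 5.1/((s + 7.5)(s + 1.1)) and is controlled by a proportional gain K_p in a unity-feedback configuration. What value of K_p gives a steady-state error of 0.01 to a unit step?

The loop is type 0, so e_ss(step) = 1/(1 + K_pos) with K_pos = K_p·G(0).
G(0) = 0.6182. Require 1/(1 + K_p·0.6182) = 0.01, so 1 + 0.6182·K_p = 100.
K_p = (100 − 1)/0.6182 = 160.

K_p = 160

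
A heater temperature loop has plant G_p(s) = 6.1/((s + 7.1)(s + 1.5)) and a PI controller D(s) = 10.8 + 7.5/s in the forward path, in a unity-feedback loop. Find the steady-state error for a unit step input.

The open loop D(s)G_p(s) has a pole at the origin (type 1), so the static position error constant is infinite and e_ss = 1/(1+∞) = 0.

0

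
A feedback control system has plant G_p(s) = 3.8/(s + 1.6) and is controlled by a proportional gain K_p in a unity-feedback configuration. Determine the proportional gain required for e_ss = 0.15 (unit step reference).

Steady-state error for a unit step on this type-0 loop is 1/(1 + K_p·G_p(0)).
G_p(0) = 2.375. Require 1/(1 + K_p·2.375) = 0.15, so 1 + 2.375·K_p = 6.667.
K_p = (6.667 − 1)/2.375 = 2.39.

K_p = 2.39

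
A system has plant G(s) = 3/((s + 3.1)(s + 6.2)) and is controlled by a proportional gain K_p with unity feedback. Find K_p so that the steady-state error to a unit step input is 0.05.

The loop is type 0, so e_ss(step) = 1/(1 + K_pos) with K_pos = K_p·G(0).
G(0) = 0.1561. Require 1/(1 + K_p·0.1561) = 0.05, so 1 + 0.1561·K_p = 20.
K_p = (20 − 1)/0.1561 = 122.

K_p = 122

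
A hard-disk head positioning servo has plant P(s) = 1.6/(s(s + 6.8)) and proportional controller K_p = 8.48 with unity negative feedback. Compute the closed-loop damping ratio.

ζ = 0.923

The closed-loop denominator is s(s+6.8) + 8.48·1.6 = s² + 6.8s + 13.57.
So ω_n² = 13.57 ⇒ ω_n = 3.683 rad/s, and ζ = 6.8/(2ω_n) = 0.923.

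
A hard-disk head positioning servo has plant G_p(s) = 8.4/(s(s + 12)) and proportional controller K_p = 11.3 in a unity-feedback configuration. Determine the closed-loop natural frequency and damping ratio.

ω_n = 9.74 rad/s, ζ = 0.616

1 + K_p·G_p(s) = 0 gives s² + 12s + 94.92 = 0.
Matching s² + 2ζω_n s + ω_n²: ω_n = √94.92 = 9.743 rad/s and 2ζω_n = 12, so ζ = 12/(2·9.743) = 0.616.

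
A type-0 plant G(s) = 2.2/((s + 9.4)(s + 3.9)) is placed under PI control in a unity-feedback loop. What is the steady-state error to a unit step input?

The PI controller's integrator makes the forward path type 1, so e_ss to a step is zero.

0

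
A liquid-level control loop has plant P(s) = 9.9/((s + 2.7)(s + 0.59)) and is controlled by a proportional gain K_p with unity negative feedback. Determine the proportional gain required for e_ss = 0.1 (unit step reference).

For a type-0 loop with proportional control, e_ss = 1/(1 + K_p·P(0)).
P(0) = 6.215. Require 1/(1 + K_p·6.215) = 0.1, so 1 + 6.215·K_p = 10.
K_p = (10 − 1)/6.215 = 1.45.

K_p = 1.45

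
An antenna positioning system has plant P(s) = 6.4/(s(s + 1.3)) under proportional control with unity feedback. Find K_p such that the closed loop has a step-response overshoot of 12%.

From %OS = 100·exp(−πζ/√(1−ζ²)) = 12%, ζ = −ln(0.12)/√(π²+ln²(0.12)) = 0.5594.
Characteristic equation s² + 1.3s + 6.4K_p = 0 gives ζ = 1.3/(2√(6.4K_p)).
Setting ζ = 0.5594: √(6.4K_p) = 1.3/(2·0.5594) = 1.162, so K_p = 1.35/6.4 = 0.211.

K_p = 0.211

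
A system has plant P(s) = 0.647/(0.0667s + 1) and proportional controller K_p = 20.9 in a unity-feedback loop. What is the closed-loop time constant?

τ = 0.00459 s

Closed loop: T(s) = K_p·P/(1+K_p·P) = 13.52/(0.0667s + 1 + 13.52), with pole at s = −(1 + 13.52)/0.0667 = −217.7.
Closed-loop time constant τ = 1/217.7 = 0.00459 s.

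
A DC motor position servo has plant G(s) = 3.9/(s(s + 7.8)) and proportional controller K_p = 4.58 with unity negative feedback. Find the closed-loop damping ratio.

The closed-loop denominator is s(s+7.8) + 4.58·3.9 = s² + 7.8s + 17.86.
Matching s² + 2ζω_n s + ω_n²: ω_n = √17.86 = 4.226 rad/s and 2ζω_n = 7.8, so ζ = 7.8/(2·4.226) = 0.923.

ζ = 0.923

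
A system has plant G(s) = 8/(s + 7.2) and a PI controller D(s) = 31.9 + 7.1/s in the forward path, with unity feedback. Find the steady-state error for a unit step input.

The open loop D(s)G(s) has a pole at the origin (type 1), so the static position error constant is infinite and e_ss = 1/(1+∞) = 0.

0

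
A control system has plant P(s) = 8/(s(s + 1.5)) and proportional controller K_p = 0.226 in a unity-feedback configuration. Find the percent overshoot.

The closed-loop denominator s² + 1.5s + 1.808 gives ω_n = √1.808 = 1.345 and ζ = 1.5/(2ω_n) = 0.5578.
%OS = 100·exp(−πζ/√(1−ζ²)) = 100·exp(−π·0.5578/√0.6889) = 12.1%.

12.1%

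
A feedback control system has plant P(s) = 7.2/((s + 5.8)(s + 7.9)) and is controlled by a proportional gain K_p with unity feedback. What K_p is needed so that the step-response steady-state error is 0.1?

K_p = 57.3

Steady-state error for a unit step on this type-0 loop is 1/(1 + K_p·P(0)).
P(0) = 0.1571. Require 1/(1 + K_p·0.1571) = 0.1, so 1 + 0.1571·K_p = 10.
K_p = (10 − 1)/0.1571 = 57.3.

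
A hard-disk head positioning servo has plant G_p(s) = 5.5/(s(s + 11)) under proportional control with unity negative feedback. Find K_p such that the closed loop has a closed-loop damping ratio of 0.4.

Closed-loop characteristic equation: s² + 11s + K_p·5.5 = 0.
So ω_n = √(5.5K_p) and 2ζω_n = 11, giving ζ = 11/(2√(5.5K_p)).
Setting ζ = 0.4: √(5.5K_p) = 11/(2·0.4) = 13.75, so K_p = 189.1/5.5 = 34.4.

K_p = 34.4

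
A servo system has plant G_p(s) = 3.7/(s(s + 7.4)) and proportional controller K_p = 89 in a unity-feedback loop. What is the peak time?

Closed-loop characteristic equation: s² + 7.4s + 329.3 = 0, so ω_n = 18.15 rad/s and ζ = 7.4/(2·18.15) = 0.2039.
Damped frequency ω_d = ω_n√(1−ζ²) = 17.77 rad/s, so peak time T_p = π/ω_d = 0.177 s.

T_p = 0.177 s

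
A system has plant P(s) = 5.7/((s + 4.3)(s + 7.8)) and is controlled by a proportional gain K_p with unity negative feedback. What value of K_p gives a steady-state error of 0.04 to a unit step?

The loop is type 0, so e_ss(step) = 1/(1 + K_pos) with K_pos = K_p·P(0).
P(0) = 0.1699. Require 1/(1 + K_p·0.1699) = 0.04, so 1 + 0.1699·K_p = 25.
K_p = (25 − 1)/0.1699 = 141.

K_p = 141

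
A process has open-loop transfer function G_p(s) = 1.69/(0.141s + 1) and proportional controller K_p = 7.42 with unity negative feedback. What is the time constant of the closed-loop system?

Closed loop: T(s) = K_p·G_p/(1+K_p·G_p) = 12.54/(0.141s + 1 + 12.54), with pole at s = −(1 + 12.54)/0.141 = −96.03.
Closed-loop time constant τ = 1/96.03 = 0.0104 s.

τ = 0.0104 s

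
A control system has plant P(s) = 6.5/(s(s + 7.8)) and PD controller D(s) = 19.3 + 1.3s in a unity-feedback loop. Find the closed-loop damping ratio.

ζ = 0.725

Forward path: (19.3 + 1.3s)·6.5/(s(s+7.8)). The closed-loop characteristic equation is s² + (7.8 + 6.5·1.3)s + 6.5·19.3 = 0.
That is s² + 16.25s + 125.5 = 0, so ω_n = 11.2 rad/s and ζ = 16.25/(2·11.2) = 0.7254.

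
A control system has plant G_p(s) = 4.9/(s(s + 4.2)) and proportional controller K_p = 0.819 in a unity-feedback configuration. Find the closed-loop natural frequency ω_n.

ω_n = 2 rad/s

1 + K_p·G_p(s) = 0 gives s² + 4.2s + 4.013 = 0.
Matching s² + 2ζω_n s + ω_n²: ω_n = √4.013 = 2.003 rad/s and 2ζω_n = 4.2, so ζ = 4.2/(2·2.003) = 1.05.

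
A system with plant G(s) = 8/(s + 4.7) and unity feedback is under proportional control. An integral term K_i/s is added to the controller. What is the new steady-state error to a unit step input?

0

Adding integral action puts a pole at s = 0 in the forward path, raising the system type to 1; a type-1 loop has zero steady-state error to a step.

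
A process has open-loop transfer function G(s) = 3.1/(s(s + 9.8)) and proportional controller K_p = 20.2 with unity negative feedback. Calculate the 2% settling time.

T_s ≈ 0.816 s

The closed-loop denominator s² + 9.8s + 62.62 gives ω_n = √62.62 = 7.913 and ζ = 9.8/(2ω_n) = 0.6192.
2% settling time T_s ≈ 4/(ζω_n) = 4/4.9 = 0.816 s.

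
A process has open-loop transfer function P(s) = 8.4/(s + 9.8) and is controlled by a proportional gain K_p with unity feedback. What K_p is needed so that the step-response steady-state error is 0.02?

The loop is type 0, so e_ss(step) = 1/(1 + K_pos) with K_pos = K_p·P(0).
P(0) = 0.8571. Require 1/(1 + K_p·0.8571) = 0.02, so 1 + 0.8571·K_p = 50.
K_p = (50 − 1)/0.8571 = 57.2.

K_p = 57.2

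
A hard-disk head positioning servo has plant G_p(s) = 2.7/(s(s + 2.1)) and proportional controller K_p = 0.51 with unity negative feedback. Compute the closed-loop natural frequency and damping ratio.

ω_n = 1.17 rad/s, ζ = 0.895

1 + K_p·G_p(s) = 0 gives s² + 2.1s + 1.377 = 0.
So ω_n² = 1.377 ⇒ ω_n = 1.173 rad/s, and ζ = 2.1/(2ω_n) = 0.895.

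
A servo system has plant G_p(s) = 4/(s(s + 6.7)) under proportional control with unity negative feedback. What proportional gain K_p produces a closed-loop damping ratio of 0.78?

Closed-loop characteristic equation: s² + 6.7s + K_p·4 = 0.
So ω_n = √(4K_p) and 2ζω_n = 6.7, giving ζ = 6.7/(2√(4K_p)).
Setting ζ = 0.78: √(4K_p) = 6.7/(2·0.78) = 4.295, so K_p = 18.45/4 = 4.61.

K_p = 4.61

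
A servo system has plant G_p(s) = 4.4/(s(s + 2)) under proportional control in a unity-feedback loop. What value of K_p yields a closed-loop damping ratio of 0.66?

Closed-loop characteristic equation: s² + 2s + K_p·4.4 = 0.
So ω_n = √(4.4K_p) and 2ζω_n = 2, giving ζ = 2/(2√(4.4K_p)).
Setting ζ = 0.66: √(4.4K_p) = 2/(2·0.66) = 1.515, so K_p = 2.296/4.4 = 0.522.

K_p = 0.522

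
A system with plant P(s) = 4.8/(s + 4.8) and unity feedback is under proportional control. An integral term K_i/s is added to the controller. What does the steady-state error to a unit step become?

Adding integral action puts a pole at s = 0 in the forward path, raising the system type to 1; a type-1 loop has zero steady-state error to a step.

0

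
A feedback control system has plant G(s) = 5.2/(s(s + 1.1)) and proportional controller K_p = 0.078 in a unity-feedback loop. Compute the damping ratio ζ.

ζ = 0.864

With unity feedback the closed-loop characteristic equation is s² + 1.1s + 0.078·5.2 = s² + 1.1s + 0.4056 = 0.
Matching s² + 2ζω_n s + ω_n²: ω_n = √0.4056 = 0.6369 rad/s and 2ζω_n = 1.1, so ζ = 1.1/(2·0.6369) = 0.864.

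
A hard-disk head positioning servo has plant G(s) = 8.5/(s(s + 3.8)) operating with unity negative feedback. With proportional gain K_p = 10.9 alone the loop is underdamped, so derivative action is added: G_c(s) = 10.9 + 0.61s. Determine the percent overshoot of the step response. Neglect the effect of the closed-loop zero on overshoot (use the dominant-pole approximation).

Forward path: (10.9 + 0.61s)·8.5/(s(s+3.8)). The closed-loop characteristic equation is s² + (3.8 + 8.5·0.61)s + 8.5·10.9 = 0.
That is s² + 8.985s + 92.65 = 0, so ω_n = 9.625 rad/s and ζ = 8.985/(2·9.625) = 0.4667.
%OS = 100·exp(−πζ/√(1−ζ²)) = 19.1%.

19.1%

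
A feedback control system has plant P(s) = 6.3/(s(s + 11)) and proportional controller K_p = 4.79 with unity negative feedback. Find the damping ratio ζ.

With unity feedback the closed-loop characteristic equation is s² + 11s + 4.79·6.3 = s² + 11s + 30.18 = 0.
So ω_n² = 30.18 ⇒ ω_n = 5.493 rad/s, and ζ = 11/(2ω_n) = 1.

ζ = 1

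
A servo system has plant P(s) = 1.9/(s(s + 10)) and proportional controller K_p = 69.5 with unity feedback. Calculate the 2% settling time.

T_s ≈ 0.8 s

The closed-loop denominator s² + 10s + 132 gives ω_n = √132 = 11.49 and ζ = 10/(2ω_n) = 0.4351.
2% settling time T_s ≈ 4/(ζω_n) = 4/5 = 0.8 s.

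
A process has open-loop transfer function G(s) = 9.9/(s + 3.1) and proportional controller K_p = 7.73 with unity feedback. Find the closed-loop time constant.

Closed-loop transfer function: T(s) = K_p·G(s)/(1 + K_p·G(s)) = 76.53/(s + 3.1 + 76.53) = 76.53/(s + 79.63).
Time constant τ = 1/79.63 = 0.0126 s.

τ = 0.0126 s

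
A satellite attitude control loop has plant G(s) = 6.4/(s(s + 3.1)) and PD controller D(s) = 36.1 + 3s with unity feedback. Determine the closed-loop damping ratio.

Forward path: (36.1 + 3s)·6.4/(s(s+3.1)). The closed-loop characteristic equation is s² + (3.1 + 6.4·3)s + 6.4·36.1 = 0.
That is s² + 22.3s + 231 = 0, so ω_n = 15.2 rad/s and ζ = 22.3/(2·15.2) = 0.7336.

ζ = 0.734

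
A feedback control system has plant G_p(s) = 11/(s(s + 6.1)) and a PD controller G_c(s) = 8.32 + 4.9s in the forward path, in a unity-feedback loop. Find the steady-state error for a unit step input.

0

The open loop G_c(s)G_p(s) has a pole at the origin (type 1), so the static position error constant is infinite and e_ss = 1/(1+∞) = 0.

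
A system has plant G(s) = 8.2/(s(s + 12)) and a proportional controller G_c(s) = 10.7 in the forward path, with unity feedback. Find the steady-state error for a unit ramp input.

The loop has one pole at the origin (type 1). Velocity error constant K_v = lim_{s→0} s·G_c(s)G(s) = 10.7·8.2/12 = 7.312.
Steady-state error to a unit ramp: e_ss = 1/K_v = 0.137.

0.137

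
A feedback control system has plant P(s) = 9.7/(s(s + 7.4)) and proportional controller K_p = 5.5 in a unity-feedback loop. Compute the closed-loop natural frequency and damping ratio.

ω_n = 7.3 rad/s, ζ = 0.507

1 + K_p·P(s) = 0 gives s² + 7.4s + 53.35 = 0.
Matching s² + 2ζω_n s + ω_n²: ω_n = √53.35 = 7.304 rad/s and 2ζω_n = 7.4, so ζ = 7.4/(2·7.304) = 0.507.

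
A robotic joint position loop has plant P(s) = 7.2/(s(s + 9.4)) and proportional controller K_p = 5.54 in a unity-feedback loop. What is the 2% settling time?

Closed-loop characteristic equation: s² + 9.4s + 39.89 = 0, so ω_n = 6.316 rad/s and ζ = 9.4/(2·6.316) = 0.7442.
2% settling time T_s ≈ 4/(ζω_n) = 4/4.7 = 0.851 s.

T_s ≈ 0.851 s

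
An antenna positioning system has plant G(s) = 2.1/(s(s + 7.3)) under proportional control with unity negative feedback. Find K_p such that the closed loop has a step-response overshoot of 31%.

K_p = 52

From %OS = 100·exp(−πζ/√(1−ζ²)) = 31%, ζ = −ln(0.31)/√(π²+ln²(0.31)) = 0.3493.
Characteristic equation s² + 7.3s + 2.1K_p = 0 gives ζ = 7.3/(2√(2.1K_p)).
Setting ζ = 0.3493: √(2.1K_p) = 7.3/(2·0.3493) = 10.45, so K_p = 109.2/2.1 = 52.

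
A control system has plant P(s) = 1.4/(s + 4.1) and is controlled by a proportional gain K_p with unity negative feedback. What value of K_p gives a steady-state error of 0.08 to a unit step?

K_p = 33.7

Steady-state error for a unit step on this type-0 loop is 1/(1 + K_p·P(0)).
P(0) = 0.3415. Require 1/(1 + K_p·0.3415) = 0.08, so 1 + 0.3415·K_p = 12.5.
K_p = (12.5 − 1)/0.3415 = 33.7.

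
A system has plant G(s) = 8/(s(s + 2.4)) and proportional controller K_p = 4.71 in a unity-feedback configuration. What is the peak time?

T_p = 0.522 s

The closed-loop denominator s² + 2.4s + 37.68 gives ω_n = √37.68 = 6.138 and ζ = 2.4/(2ω_n) = 0.1955.
Damped frequency ω_d = ω_n√(1−ζ²) = 6.02 rad/s, so peak time T_p = π/ω_d = 0.522 s.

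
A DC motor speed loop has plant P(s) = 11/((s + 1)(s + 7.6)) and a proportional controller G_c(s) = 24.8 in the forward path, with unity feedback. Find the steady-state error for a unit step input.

The loop is type 0. Static position error constant K_pos = G_c(0)·P(0) = 24.8·1.447 = 35.89.
Steady-state error to a unit step: e_ss = 1/(1+K_pos) = 1/36.89 = 0.0271.

0.0271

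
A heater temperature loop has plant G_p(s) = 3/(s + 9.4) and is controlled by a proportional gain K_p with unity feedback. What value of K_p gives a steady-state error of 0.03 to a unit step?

K_p = 101

For a type-0 loop with proportional control, e_ss = 1/(1 + K_p·G_p(0)).
G_p(0) = 0.3191. Require 1/(1 + K_p·0.3191) = 0.03, so 1 + 0.3191·K_p = 33.33.
K_p = (33.33 − 1)/0.3191 = 101.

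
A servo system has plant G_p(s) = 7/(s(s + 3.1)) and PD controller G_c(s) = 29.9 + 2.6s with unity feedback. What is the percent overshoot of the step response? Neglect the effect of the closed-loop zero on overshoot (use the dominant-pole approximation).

3.28%

Forward path: (29.9 + 2.6s)·7/(s(s+3.1)). The closed-loop characteristic equation is s² + (3.1 + 7·2.6)s + 7·29.9 = 0.
That is s² + 21.3s + 209.3 = 0, so ω_n = 14.47 rad/s and ζ = 21.3/(2·14.47) = 0.7361.
%OS = 100·exp(−πζ/√(1−ζ²)) = 3.28%.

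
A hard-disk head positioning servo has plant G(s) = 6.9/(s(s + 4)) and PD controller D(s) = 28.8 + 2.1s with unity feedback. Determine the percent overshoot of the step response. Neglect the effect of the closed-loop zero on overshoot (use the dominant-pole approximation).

Forward path: (28.8 + 2.1s)·6.9/(s(s+4)). The closed-loop characteristic equation is s² + (4 + 6.9·2.1)s + 6.9·28.8 = 0.
That is s² + 18.49s + 198.7 = 0, so ω_n = 14.1 rad/s and ζ = 18.49/(2·14.1) = 0.6558.
%OS = 100·exp(−πζ/√(1−ζ²)) = 6.53%.

6.53%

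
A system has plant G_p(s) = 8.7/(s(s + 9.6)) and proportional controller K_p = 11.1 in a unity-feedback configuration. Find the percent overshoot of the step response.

17.2%

The closed-loop denominator s² + 9.6s + 96.57 gives ω_n = √96.57 = 9.827 and ζ = 9.6/(2ω_n) = 0.4885.
%OS = 100·exp(−πζ/√(1−ζ²)) = 100·exp(−π·0.4885/√0.7614) = 17.2%.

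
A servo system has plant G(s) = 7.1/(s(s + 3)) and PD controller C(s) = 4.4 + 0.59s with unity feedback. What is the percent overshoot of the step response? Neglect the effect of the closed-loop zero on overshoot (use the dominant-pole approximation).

7.15%

Forward path: (4.4 + 0.59s)·7.1/(s(s+3)). The closed-loop characteristic equation is s² + (3 + 7.1·0.59)s + 7.1·4.4 = 0.
That is s² + 7.189s + 31.24 = 0, so ω_n = 5.589 rad/s and ζ = 7.189/(2·5.589) = 0.6431.
%OS = 100·exp(−πζ/√(1−ζ²)) = 7.15%.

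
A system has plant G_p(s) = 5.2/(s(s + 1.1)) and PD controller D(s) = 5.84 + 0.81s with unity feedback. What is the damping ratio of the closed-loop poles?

ζ = 0.482

Forward path: (5.84 + 0.81s)·5.2/(s(s+1.1)). The closed-loop characteristic equation is s² + (1.1 + 5.2·0.81)s + 5.2·5.84 = 0.
That is s² + 5.312s + 30.37 = 0, so ω_n = 5.511 rad/s and ζ = 5.312/(2·5.511) = 0.482.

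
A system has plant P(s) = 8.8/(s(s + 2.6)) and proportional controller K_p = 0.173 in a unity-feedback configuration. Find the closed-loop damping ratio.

With unity feedback the closed-loop characteristic equation is s² + 2.6s + 0.173·8.8 = s² + 2.6s + 1.522 = 0.
Matching s² + 2ζω_n s + ω_n²: ω_n = √1.522 = 1.234 rad/s and 2ζω_n = 2.6, so ζ = 2.6/(2·1.234) = 1.05.

ζ = 1.05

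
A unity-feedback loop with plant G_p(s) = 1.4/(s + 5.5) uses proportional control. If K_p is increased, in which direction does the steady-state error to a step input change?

The position error constant K_pos = K_p·G_p(0) grows with K_p, and e_ss = 1/(1+K_pos) falls.

decrease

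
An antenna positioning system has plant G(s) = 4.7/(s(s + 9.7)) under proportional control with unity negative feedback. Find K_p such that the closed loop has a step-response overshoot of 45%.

From %OS = 100·exp(−πζ/√(1−ζ²)) = 45%, ζ = −ln(0.45)/√(π²+ln²(0.45)) = 0.2463.
Characteristic equation s² + 9.7s + 4.7K_p = 0 gives ζ = 9.7/(2√(4.7K_p)).
Setting ζ = 0.2463: √(4.7K_p) = 9.7/(2·0.2463) = 19.69, so K_p = 387.6/4.7 = 82.5.

K_p = 82.5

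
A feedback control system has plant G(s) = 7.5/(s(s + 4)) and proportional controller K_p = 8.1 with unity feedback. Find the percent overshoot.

From 1 + K_pG(s) = 0: s² + 4s + 60.75 = 0 ⇒ ω_n = 7.794, ζ = 0.2566.
%OS = 100·exp(−πζ/√(1−ζ²)) = 100·exp(−π·0.2566/√0.9342) = 43.4%.

43.4%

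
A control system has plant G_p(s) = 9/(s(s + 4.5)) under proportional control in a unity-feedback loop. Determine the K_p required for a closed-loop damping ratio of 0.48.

Closed-loop characteristic equation: s² + 4.5s + K_p·9 = 0.
So ω_n = √(9K_p) and 2ζω_n = 4.5, giving ζ = 4.5/(2√(9K_p)).
Setting ζ = 0.48: √(9K_p) = 4.5/(2·0.48) = 4.688, so K_p = 21.97/9 = 2.44.

K_p = 2.44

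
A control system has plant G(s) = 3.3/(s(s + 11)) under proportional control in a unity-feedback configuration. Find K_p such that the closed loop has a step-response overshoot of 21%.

From %OS = 100·exp(−πζ/√(1−ζ²)) = 21%, ζ = −ln(0.21)/√(π²+ln²(0.21)) = 0.4449.
Characteristic equation s² + 11s + 3.3K_p = 0 gives ζ = 11/(2√(3.3K_p)).
Setting ζ = 0.4449: √(3.3K_p) = 11/(2·0.4449) = 12.36, so K_p = 152.8/3.3 = 46.3.

K_p = 46.3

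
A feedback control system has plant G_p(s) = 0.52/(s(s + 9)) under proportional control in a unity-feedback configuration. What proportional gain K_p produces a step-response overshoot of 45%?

From %OS = 100·exp(−πζ/√(1−ζ²)) = 45%, ζ = −ln(0.45)/√(π²+ln²(0.45)) = 0.2463.
Characteristic equation s² + 9s + 0.52K_p = 0 gives ζ = 9/(2√(0.52K_p)).
Setting ζ = 0.2463: √(0.52K_p) = 9/(2·0.2463) = 18.27, so K_p = 333.7/0.52 = 642.

K_p = 642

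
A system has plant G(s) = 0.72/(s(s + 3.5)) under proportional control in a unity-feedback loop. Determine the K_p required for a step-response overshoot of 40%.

K_p = 54.3

From %OS = 100·exp(−πζ/√(1−ζ²)) = 40%, ζ = −ln(0.4)/√(π²+ln²(0.4)) = 0.28.
Characteristic equation s² + 3.5s + 0.72K_p = 0 gives ζ = 3.5/(2√(0.72K_p)).
Setting ζ = 0.28: √(0.72K_p) = 3.5/(2·0.28) = 6.25, so K_p = 39.06/0.72 = 54.3.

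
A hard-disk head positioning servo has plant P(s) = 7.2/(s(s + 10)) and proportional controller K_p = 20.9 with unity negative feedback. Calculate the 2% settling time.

The closed-loop denominator s² + 10s + 150.5 gives ω_n = √150.5 = 12.27 and ζ = 10/(2ω_n) = 0.4076.
2% settling time T_s ≈ 4/(ζω_n) = 4/5 = 0.8 s.

T_s ≈ 0.8 s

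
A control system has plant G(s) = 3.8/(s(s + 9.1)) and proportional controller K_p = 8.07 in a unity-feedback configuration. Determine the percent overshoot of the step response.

1.08%

The closed-loop denominator s² + 9.1s + 30.67 gives ω_n = √30.67 = 5.538 and ζ = 9.1/(2ω_n) = 0.8216.
%OS = 100·exp(−πζ/√(1−ζ²)) = 100·exp(−π·0.8216/√0.3249) = 1.08%.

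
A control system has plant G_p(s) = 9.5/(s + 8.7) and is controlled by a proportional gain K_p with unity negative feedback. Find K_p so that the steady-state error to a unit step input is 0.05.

Steady-state error for a unit step on this type-0 loop is 1/(1 + K_p·G_p(0)).
G_p(0) = 1.092. Require 1/(1 + K_p·1.092) = 0.05, so 1 + 1.092·K_p = 20.
K_p = (20 − 1)/1.092 = 17.4.

K_p = 17.4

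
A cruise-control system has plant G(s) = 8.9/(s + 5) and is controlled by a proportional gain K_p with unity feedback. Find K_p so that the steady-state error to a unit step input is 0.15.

Steady-state error for a unit step on this type-0 loop is 1/(1 + K_p·G(0)).
G(0) = 1.78. Require 1/(1 + K_p·1.78) = 0.15, so 1 + 1.78·K_p = 6.667.
K_p = (6.667 − 1)/1.78 = 3.18.

K_p = 3.18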